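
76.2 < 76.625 True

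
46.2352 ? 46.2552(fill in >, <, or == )<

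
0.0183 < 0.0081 False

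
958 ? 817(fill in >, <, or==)>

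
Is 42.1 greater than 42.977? No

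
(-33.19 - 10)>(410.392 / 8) False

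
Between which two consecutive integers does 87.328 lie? 87 and 88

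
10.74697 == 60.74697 False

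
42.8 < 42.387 False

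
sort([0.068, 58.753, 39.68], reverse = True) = [58.753, 39.68, 0.068]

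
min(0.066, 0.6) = 0.066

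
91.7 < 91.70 False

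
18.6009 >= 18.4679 True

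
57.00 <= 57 True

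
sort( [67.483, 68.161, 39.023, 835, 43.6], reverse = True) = [835, 68.161, 67.483, 43.6, 39.023]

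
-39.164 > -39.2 True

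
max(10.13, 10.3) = 10.3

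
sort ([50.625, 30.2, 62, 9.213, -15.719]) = [-15.719, 9.213, 30.2, 50.625, 62]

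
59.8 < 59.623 False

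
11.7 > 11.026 True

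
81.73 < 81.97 True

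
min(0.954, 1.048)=0.954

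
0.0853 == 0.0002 False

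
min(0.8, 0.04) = 0.04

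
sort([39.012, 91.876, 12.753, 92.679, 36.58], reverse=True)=[92.679, 91.876, 39.012, 36.58, 12.753]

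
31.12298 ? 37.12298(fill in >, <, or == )<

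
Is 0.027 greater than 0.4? No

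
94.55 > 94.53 True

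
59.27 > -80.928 True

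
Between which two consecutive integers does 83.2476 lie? 83 and 84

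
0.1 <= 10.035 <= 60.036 True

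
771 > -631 True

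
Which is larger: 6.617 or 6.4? 6.617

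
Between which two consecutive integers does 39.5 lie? 39 and 40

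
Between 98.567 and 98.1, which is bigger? 98.567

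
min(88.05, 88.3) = 88.05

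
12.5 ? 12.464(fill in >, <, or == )>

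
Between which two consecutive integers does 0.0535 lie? 0 and 1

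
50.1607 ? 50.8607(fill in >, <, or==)<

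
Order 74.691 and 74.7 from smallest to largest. 74.691,74.7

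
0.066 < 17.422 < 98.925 True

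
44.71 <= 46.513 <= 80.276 True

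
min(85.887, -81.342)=-81.342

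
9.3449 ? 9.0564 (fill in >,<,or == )>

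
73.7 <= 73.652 False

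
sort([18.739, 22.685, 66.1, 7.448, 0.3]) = [0.3, 7.448, 18.739, 22.685, 66.1]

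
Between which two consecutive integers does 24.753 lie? 24 and 25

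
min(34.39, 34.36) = 34.36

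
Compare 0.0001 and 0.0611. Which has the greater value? 0.0611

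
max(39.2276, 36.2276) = 39.2276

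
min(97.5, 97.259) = 97.259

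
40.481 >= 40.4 True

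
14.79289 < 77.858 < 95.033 True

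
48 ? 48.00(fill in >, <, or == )==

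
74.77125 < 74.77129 True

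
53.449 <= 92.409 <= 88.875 False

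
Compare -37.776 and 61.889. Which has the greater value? 61.889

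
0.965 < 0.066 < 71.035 False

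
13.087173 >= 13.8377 False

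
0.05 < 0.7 True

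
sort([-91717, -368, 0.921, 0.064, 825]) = [-91717, -368, 0.064, 0.921, 825]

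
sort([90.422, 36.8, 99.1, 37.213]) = [36.8, 37.213, 90.422, 99.1]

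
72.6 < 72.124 False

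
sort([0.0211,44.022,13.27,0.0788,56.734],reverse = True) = [56.734,44.022,13.27,0.0788,0.0211]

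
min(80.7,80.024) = 80.024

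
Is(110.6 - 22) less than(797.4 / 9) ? No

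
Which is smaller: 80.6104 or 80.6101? 80.6101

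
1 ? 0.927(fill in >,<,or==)>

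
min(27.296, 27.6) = 27.296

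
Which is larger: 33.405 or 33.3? 33.405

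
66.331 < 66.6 True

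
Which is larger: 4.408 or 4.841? 4.841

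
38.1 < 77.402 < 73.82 False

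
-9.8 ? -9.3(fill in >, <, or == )<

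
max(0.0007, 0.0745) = 0.0745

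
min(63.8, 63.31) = 63.31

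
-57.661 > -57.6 False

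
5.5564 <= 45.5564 True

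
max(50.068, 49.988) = 50.068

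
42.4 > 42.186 True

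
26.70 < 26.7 False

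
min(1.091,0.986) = 0.986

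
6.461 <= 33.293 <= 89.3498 True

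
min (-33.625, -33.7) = -33.7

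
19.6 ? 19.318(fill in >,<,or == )>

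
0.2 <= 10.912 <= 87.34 True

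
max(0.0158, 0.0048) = 0.0158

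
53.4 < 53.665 True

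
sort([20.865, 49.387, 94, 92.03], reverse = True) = [94, 92.03, 49.387, 20.865]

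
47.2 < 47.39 True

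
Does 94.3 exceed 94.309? No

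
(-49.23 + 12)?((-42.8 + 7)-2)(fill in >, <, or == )>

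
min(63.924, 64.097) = 63.924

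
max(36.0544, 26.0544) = 36.0544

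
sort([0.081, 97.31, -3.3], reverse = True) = [97.31, 0.081, -3.3]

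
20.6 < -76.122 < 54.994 False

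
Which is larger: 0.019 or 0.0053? 0.019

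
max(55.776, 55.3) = 55.776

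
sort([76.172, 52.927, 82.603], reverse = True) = [82.603, 76.172, 52.927]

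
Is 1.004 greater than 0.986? Yes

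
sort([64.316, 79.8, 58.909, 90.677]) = [58.909, 64.316, 79.8, 90.677]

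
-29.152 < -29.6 False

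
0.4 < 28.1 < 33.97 True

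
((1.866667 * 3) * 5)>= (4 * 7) True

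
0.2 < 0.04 False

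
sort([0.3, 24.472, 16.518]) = [0.3, 16.518, 24.472]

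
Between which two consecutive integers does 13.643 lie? 13 and 14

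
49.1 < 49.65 True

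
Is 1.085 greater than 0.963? Yes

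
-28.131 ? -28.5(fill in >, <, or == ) >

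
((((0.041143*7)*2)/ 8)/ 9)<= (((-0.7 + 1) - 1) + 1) True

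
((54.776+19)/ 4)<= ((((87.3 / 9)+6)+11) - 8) True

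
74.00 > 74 False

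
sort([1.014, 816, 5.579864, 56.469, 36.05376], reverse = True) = [816, 56.469, 36.05376, 5.579864, 1.014]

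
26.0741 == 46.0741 False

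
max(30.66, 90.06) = 90.06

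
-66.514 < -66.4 True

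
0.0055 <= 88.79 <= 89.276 True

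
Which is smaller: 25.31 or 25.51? 25.31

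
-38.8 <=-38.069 True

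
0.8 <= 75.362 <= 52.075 False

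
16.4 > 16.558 False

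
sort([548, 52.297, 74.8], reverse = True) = [548, 74.8, 52.297]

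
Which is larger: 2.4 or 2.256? 2.4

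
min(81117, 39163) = 39163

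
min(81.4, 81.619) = 81.4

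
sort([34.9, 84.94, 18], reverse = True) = [84.94, 34.9, 18]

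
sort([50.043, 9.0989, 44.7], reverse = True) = [50.043, 44.7, 9.0989]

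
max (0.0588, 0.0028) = 0.0588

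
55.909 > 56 False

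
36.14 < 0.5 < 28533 False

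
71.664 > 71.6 True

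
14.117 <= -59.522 False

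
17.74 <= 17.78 True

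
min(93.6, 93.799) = 93.6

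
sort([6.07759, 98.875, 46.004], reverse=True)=[98.875, 46.004, 6.07759]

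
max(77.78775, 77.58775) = 77.78775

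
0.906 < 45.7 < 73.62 True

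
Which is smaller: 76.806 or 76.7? 76.7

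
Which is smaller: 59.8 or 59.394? 59.394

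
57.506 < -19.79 False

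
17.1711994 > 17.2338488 False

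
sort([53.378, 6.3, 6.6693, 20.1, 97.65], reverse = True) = [97.65, 53.378, 20.1, 6.6693, 6.3]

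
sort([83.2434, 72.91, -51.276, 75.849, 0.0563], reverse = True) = [83.2434, 75.849, 72.91, 0.0563, -51.276]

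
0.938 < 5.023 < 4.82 False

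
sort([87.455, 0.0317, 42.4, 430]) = [0.0317, 42.4, 87.455, 430]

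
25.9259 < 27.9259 True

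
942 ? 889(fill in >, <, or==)>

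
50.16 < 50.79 True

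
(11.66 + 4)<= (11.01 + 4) False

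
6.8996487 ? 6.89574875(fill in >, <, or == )>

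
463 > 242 True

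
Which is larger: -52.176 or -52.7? -52.176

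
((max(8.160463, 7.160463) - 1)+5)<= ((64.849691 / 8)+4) False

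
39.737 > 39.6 True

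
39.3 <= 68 True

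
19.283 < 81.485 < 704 True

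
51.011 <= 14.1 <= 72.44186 False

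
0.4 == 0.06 False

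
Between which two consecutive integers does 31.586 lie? 31 and 32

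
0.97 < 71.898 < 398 True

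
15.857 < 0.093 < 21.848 False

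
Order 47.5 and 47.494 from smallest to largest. 47.494, 47.5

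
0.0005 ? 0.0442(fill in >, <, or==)<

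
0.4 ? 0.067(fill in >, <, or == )>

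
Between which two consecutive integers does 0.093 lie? 0 and 1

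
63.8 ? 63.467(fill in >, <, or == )>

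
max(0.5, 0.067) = 0.5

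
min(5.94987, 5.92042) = 5.92042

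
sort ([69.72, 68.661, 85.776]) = [68.661, 69.72, 85.776]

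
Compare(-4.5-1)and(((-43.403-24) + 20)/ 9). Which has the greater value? (((-43.403-24) + 20)/ 9)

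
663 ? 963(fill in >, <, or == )<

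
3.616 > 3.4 True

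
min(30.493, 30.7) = 30.493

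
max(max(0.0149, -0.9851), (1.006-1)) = 0.0149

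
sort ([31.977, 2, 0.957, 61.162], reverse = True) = [61.162, 31.977, 2, 0.957]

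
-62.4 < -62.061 True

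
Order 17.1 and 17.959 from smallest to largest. 17.1, 17.959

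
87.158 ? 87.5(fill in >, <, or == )<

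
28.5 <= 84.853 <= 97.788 True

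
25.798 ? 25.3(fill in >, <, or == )>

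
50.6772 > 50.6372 True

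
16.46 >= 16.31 True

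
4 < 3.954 False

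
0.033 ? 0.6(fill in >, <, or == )<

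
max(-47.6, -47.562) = -47.562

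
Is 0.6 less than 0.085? No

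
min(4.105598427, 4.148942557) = 4.105598427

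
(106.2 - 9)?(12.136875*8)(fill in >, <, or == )>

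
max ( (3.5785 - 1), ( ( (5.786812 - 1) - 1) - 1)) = 2.786812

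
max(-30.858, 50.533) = 50.533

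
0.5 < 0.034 False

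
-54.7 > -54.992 True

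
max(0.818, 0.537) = 0.818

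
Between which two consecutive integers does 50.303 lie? 50 and 51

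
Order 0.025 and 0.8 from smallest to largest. 0.025, 0.8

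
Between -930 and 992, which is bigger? 992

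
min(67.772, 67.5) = 67.5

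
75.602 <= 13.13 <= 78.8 False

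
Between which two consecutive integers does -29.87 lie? -30 and -29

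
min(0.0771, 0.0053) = 0.0053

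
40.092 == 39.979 False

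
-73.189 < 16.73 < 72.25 True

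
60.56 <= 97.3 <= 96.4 False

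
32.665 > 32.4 True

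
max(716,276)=716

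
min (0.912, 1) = 0.912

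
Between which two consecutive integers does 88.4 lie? 88 and 89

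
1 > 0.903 True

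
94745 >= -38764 True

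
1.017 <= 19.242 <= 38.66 True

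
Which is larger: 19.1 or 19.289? 19.289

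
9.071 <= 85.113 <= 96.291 True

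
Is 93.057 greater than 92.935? Yes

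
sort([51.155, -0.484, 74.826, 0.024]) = [-0.484, 0.024, 51.155, 74.826]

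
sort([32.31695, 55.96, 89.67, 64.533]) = [32.31695, 55.96, 64.533, 89.67]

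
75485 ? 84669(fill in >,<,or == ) <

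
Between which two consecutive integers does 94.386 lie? 94 and 95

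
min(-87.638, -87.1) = -87.638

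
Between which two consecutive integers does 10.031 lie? 10 and 11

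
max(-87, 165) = 165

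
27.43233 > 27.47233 False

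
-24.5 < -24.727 False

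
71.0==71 True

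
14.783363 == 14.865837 False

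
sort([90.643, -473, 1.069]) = [-473, 1.069, 90.643]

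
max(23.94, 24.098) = 24.098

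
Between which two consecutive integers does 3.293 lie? 3 and 4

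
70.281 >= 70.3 False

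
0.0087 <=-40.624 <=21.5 False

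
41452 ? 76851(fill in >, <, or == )<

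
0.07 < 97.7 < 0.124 False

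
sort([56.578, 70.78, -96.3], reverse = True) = [70.78, 56.578, -96.3]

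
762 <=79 False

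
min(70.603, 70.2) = 70.2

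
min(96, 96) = 96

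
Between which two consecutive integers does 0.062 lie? 0 and 1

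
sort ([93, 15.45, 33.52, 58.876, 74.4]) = [15.45, 33.52, 58.876, 74.4, 93]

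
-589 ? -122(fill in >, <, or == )<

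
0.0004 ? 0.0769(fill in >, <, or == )<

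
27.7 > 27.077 True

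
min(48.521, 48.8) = 48.521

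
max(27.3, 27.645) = 27.645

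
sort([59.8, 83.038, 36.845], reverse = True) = [83.038, 59.8, 36.845]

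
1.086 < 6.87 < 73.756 True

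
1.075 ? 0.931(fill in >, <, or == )>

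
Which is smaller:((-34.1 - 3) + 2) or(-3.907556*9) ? (-3.907556*9)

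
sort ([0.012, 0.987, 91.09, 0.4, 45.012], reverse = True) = [91.09, 45.012, 0.987, 0.4, 0.012]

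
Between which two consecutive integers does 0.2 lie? 0 and 1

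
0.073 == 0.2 False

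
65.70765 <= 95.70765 True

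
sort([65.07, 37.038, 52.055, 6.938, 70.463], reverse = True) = [70.463, 65.07, 52.055, 37.038, 6.938]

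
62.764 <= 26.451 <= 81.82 False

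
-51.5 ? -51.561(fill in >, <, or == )>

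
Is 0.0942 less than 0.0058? No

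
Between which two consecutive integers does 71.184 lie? 71 and 72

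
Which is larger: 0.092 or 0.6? 0.6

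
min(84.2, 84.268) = 84.2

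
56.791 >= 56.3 True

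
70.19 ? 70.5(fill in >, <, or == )<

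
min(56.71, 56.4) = 56.4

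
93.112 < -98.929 False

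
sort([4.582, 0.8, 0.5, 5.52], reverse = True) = [5.52, 4.582, 0.8, 0.5]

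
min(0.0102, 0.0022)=0.0022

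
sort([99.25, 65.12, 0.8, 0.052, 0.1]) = [0.052, 0.1, 0.8, 65.12, 99.25]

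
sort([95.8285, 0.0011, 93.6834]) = [0.0011, 93.6834, 95.8285]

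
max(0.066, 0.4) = 0.4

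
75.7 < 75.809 True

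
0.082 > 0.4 False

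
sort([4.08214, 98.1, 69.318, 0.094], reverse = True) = [98.1, 69.318, 4.08214, 0.094]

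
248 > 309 False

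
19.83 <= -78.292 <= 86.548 False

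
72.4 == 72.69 False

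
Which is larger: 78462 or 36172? 78462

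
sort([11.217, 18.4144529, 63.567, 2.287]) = [2.287, 11.217, 18.4144529, 63.567]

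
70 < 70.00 False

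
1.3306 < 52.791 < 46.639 False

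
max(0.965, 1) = 1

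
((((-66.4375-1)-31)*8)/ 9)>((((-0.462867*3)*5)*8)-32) True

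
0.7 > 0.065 True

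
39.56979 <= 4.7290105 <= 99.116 False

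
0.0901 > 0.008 True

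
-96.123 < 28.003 True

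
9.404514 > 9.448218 False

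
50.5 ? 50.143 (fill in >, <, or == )>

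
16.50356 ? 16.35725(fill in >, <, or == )>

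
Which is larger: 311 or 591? 591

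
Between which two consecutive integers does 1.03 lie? 1 and 2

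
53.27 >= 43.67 True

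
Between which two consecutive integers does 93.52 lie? 93 and 94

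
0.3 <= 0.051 False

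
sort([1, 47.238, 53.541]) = [1, 47.238, 53.541]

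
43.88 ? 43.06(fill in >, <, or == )>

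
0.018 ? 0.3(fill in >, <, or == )<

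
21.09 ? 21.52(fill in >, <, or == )<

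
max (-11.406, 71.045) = 71.045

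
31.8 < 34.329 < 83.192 True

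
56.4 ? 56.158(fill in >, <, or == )>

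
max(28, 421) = 421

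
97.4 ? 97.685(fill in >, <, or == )<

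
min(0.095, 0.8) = 0.095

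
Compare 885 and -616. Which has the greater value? 885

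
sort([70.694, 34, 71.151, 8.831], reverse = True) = [71.151, 70.694, 34, 8.831]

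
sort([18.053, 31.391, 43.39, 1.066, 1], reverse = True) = [43.39, 31.391, 18.053, 1.066, 1]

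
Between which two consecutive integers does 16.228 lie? 16 and 17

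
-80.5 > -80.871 True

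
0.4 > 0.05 True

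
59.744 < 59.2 False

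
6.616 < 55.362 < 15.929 False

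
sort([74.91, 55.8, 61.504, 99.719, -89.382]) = [-89.382, 55.8, 61.504, 74.91, 99.719]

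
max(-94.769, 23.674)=23.674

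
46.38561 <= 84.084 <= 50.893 False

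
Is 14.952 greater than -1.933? Yes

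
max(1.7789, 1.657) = 1.7789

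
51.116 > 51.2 False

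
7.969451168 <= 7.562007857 False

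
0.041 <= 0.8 True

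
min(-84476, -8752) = -84476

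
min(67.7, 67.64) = 67.64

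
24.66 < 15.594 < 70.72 False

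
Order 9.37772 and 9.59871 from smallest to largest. 9.37772, 9.59871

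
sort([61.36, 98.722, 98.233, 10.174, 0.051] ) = [0.051, 10.174, 61.36, 98.233, 98.722]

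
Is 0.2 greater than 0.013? Yes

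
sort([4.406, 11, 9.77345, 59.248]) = [4.406, 9.77345, 11, 59.248]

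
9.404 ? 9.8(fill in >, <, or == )<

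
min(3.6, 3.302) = 3.302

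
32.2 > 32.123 True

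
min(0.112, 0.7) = 0.112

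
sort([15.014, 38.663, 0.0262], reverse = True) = [38.663, 15.014, 0.0262]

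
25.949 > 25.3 True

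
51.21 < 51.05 False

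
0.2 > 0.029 True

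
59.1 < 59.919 True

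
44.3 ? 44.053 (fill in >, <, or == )>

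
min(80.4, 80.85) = 80.4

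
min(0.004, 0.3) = 0.004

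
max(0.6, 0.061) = 0.6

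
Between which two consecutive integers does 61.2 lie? 61 and 62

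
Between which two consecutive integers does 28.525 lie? 28 and 29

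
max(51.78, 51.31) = 51.78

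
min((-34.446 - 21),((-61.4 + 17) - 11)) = -55.446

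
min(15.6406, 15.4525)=15.4525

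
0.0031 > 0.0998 False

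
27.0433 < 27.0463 True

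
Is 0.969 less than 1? Yes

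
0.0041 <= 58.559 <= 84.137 True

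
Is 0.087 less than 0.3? Yes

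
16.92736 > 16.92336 True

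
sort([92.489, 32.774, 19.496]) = [19.496, 32.774, 92.489]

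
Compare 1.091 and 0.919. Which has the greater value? 1.091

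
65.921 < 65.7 False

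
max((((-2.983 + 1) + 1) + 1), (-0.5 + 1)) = 0.5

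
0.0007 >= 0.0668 False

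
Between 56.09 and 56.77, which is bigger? 56.77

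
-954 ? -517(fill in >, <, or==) <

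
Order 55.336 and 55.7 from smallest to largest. 55.336,55.7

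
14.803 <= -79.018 False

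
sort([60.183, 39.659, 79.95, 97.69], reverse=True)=[97.69, 79.95, 60.183, 39.659]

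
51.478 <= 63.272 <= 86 True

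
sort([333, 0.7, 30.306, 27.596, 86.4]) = [0.7, 27.596, 30.306, 86.4, 333]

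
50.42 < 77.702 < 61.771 False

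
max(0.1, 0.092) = 0.1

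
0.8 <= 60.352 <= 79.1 True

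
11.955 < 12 True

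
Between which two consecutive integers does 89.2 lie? 89 and 90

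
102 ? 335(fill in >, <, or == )<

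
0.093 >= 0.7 False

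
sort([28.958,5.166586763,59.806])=[5.166586763,28.958,59.806]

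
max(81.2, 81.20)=81.20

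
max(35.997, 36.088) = 36.088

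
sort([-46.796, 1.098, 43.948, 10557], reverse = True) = [10557, 43.948, 1.098, -46.796]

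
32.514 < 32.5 False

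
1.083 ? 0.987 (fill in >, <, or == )>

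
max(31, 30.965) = 31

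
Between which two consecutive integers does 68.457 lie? 68 and 69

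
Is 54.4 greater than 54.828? No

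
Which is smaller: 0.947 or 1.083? 0.947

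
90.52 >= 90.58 False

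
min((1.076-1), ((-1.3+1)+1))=0.076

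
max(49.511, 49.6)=49.6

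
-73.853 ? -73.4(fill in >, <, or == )<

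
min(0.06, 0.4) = 0.06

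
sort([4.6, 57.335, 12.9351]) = [4.6, 12.9351, 57.335]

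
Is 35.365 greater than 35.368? No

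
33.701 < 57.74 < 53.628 False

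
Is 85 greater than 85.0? No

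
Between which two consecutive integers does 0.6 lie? 0 and 1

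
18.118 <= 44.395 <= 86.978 True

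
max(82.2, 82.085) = 82.2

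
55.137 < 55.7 True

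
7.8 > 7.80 False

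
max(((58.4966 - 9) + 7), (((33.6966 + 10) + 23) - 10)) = 56.6966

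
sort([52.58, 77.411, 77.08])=[52.58, 77.08, 77.411]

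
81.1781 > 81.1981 False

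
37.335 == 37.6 False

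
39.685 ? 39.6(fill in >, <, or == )>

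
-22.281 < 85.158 True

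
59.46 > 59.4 True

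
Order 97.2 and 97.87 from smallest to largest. 97.2, 97.87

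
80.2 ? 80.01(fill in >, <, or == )>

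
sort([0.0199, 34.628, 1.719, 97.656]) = [0.0199, 1.719, 34.628, 97.656]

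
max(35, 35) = 35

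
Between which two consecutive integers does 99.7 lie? 99 and 100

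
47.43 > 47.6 False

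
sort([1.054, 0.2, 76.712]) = [0.2, 1.054, 76.712]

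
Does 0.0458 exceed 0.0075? Yes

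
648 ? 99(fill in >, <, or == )>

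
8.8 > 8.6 True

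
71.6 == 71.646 False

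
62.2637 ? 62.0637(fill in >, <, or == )>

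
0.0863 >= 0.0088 True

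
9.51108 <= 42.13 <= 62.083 True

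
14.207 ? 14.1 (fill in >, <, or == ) >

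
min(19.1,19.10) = 19.1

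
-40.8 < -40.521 True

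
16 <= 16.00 True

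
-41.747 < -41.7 True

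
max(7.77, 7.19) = 7.77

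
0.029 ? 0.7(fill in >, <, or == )<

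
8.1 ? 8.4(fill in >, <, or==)<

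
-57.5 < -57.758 False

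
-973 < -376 True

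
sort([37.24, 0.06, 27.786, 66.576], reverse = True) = [66.576, 37.24, 27.786, 0.06]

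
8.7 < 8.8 True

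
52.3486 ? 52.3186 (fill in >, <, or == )>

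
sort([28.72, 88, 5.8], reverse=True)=[88, 28.72, 5.8]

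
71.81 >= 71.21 True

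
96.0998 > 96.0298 True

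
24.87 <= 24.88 True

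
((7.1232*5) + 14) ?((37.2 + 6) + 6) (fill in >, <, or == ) >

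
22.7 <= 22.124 False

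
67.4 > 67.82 False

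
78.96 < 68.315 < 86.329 False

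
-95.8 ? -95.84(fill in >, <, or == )>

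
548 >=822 False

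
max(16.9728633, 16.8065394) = 16.9728633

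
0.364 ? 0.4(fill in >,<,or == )<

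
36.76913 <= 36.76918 True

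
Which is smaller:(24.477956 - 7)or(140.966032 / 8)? (24.477956 - 7)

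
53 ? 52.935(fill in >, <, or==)>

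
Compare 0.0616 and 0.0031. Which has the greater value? 0.0616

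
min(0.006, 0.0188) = 0.006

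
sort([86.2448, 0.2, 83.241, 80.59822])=[0.2, 80.59822, 83.241, 86.2448]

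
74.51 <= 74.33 False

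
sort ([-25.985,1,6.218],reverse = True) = [6.218,1,-25.985]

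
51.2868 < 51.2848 False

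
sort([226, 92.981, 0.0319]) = [0.0319, 92.981, 226]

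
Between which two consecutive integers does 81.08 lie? 81 and 82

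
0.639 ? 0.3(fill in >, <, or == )>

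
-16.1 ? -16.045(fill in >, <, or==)<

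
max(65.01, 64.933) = 65.01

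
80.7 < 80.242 False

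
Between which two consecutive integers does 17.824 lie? 17 and 18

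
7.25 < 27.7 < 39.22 True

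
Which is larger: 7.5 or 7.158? 7.5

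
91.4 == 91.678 False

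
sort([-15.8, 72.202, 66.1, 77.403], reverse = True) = [77.403, 72.202, 66.1, -15.8]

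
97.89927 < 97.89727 False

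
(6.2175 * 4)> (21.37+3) True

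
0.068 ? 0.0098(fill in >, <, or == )>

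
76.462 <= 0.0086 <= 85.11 False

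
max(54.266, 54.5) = 54.5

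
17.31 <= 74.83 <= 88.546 True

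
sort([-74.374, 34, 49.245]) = [-74.374, 34, 49.245]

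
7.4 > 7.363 True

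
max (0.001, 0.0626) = 0.0626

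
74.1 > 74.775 False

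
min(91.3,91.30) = 91.3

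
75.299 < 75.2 False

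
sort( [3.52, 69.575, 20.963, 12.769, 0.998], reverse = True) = [69.575, 20.963, 12.769, 3.52, 0.998]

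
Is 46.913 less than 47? Yes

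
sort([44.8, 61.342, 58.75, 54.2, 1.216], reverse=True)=[61.342, 58.75, 54.2, 44.8, 1.216]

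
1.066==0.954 False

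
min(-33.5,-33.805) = -33.805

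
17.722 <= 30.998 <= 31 True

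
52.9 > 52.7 True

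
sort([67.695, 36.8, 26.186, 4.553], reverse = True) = [67.695, 36.8, 26.186, 4.553]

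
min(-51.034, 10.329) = -51.034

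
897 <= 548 False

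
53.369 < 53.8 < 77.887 True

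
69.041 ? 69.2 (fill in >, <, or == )<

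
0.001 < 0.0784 True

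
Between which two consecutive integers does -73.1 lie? -74 and -73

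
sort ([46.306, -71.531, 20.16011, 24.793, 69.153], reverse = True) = [69.153, 46.306, 24.793, 20.16011, -71.531]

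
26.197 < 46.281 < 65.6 True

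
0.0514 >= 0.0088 True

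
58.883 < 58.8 False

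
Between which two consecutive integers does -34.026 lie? -35 and -34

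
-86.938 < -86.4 True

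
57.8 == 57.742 False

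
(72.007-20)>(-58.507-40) True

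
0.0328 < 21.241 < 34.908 True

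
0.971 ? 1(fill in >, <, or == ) <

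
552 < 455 False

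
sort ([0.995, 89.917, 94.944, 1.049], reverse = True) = [94.944, 89.917, 1.049, 0.995]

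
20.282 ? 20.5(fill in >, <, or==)<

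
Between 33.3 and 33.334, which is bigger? 33.334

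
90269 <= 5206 False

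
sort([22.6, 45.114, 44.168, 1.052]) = [1.052, 22.6, 44.168, 45.114]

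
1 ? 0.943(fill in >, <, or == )>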